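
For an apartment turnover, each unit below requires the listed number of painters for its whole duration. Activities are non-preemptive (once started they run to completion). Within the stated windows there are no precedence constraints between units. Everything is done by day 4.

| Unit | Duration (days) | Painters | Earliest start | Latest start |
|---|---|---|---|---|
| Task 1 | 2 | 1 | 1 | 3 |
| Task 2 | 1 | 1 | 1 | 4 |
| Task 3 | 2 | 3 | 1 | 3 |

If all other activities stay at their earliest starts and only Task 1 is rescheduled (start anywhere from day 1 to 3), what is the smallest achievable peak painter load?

Task 1@1: d1:5  d2:4  d3:0  d4:0 → peak 5
Task 1@2: d1:4  d2:4  d3:1  d4:0 → peak 4
Task 1@3: d1:4  d2:3  d3:1  d4:1 → peak 4
Best is Task 1@2, peak 4.

4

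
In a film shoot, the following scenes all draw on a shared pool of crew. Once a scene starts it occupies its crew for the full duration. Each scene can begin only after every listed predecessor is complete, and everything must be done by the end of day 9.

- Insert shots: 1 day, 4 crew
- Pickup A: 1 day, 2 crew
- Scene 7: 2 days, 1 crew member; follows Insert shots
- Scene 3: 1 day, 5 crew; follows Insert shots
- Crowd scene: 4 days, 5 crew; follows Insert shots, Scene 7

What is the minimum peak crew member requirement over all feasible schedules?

Early-start (Insert shots@1, Pickup A@1, Scene 7@2, Scene 3@2, Crowd scene@4) gives peak 6: d1:6  d2:6  d3:1  d4:5  d5:5  d6:5  d7:5  d8:0  d9:0.
Shift Pickup A→2, Scene 3→4, Crowd scene→5.
Schedule Insert shots@1, Pickup A@2, Scene 7@2, Scene 3@4, Crowd scene@5: d1:4  d2:3  d3:1  d4:5  d5:5  d6:5  d7:5  d8:5  d9:0 — peak 5.

5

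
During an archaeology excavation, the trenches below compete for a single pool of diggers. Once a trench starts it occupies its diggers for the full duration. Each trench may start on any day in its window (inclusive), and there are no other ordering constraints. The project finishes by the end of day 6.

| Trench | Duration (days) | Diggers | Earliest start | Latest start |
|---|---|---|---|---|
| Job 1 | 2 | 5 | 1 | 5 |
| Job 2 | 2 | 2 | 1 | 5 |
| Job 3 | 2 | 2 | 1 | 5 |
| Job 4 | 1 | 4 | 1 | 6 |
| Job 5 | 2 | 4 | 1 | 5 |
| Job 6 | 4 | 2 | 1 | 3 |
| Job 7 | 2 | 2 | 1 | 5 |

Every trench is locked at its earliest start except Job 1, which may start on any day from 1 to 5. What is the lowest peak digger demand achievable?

16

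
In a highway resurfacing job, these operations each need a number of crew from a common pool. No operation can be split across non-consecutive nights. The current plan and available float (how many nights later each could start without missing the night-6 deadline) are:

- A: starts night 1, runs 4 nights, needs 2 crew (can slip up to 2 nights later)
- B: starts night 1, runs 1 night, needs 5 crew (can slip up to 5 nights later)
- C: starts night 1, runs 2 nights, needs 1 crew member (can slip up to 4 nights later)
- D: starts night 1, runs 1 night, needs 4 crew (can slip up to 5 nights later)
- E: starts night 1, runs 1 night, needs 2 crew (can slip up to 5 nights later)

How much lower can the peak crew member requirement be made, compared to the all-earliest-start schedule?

9

Early-start peak: n1:14  n2:3  n3:2  n4:2  n5:0  n6:0 ⇒ 14.
Leveled (A@1, B@5, C@1, D@6, E@1): n1:5  n2:3  n3:2  n4:2  n5:5  n6:4 ⇒ 5.
Reduction 14 − 5 = 9.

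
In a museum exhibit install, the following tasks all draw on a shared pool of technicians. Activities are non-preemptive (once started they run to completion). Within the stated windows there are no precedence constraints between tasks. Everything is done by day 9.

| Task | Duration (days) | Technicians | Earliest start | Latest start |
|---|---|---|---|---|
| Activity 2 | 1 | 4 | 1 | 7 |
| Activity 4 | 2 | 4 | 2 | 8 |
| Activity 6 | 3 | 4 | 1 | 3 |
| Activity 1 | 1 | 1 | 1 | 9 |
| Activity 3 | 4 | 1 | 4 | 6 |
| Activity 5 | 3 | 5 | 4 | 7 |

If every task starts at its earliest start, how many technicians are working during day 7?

At early start, day 7 has: Activity 3.
Demand: 1 = 1.

1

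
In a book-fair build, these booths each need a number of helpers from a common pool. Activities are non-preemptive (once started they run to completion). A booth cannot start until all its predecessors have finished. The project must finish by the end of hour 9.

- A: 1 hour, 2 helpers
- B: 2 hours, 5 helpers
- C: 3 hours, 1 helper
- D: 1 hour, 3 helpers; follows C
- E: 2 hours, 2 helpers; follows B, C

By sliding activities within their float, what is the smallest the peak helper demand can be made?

5

Early-start (A@1, B@1, C@1, D@4, E@4) gives peak 8: h1:8  h2:6  h3:1  h4:5  h5:2  h6:0  h7:0  h8:0  h9:0.
Shift B→2, C→4, D→7, E→7.
Schedule A@1, B@2, C@4, D@7, E@7: h1:2  h2:5  h3:5  h4:1  h5:1  h6:1  h7:5  h8:2  h9:0 — peak 5.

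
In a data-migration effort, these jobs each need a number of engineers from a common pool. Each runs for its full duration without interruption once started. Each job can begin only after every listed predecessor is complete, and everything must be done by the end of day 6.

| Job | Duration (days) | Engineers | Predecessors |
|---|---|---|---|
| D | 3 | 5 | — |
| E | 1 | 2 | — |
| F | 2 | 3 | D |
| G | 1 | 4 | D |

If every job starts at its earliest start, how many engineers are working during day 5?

At early start, day 5 has: F.
Demand: 3 = 3.

3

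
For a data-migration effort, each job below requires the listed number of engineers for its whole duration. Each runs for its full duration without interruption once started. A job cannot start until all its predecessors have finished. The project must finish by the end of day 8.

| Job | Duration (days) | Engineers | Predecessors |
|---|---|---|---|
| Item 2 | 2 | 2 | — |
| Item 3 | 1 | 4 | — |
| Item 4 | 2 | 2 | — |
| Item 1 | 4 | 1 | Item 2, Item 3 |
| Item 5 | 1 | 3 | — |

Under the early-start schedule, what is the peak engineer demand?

Early-start schedule: Item 2@1, Item 3@1, Item 4@1, Item 1@3, Item 5@1.
Load per day: day 1: 11, day 2: 4, day 3: 1, day 4: 1, day 5: 1, day 6: 1, day 7: 0, day 8: 0.
Peak is 11.

11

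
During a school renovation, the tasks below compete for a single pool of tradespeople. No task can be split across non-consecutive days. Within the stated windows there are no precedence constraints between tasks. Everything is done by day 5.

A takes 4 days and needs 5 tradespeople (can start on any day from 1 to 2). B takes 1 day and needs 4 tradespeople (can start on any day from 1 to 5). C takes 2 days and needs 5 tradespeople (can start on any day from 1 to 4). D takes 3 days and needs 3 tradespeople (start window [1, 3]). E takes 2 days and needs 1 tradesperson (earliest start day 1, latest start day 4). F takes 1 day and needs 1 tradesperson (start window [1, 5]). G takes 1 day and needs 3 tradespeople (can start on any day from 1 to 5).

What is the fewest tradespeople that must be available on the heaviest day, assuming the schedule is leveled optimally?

10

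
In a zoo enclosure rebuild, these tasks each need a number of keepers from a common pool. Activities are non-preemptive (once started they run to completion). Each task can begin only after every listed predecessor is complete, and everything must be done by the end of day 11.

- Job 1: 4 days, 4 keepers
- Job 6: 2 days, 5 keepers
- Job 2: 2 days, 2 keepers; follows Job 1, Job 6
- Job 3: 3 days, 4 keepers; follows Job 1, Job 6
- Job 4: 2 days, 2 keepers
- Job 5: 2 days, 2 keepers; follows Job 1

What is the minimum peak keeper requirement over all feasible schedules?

6

Early-start (Job 1@1, Job 6@1, Job 2@5, Job 3@5, Job 4@1, Job 5@5) gives peak 11: d1:11  d2:11  d3:4  d4:4  d5:8  d6:8  d7:4  d8:0  d9:0  d10:0  d11:0.
Shift Job 6→5, Job 2→7, Job 3→7, Job 5→9.
Schedule Job 1@1, Job 6@5, Job 2@7, Job 3@7, Job 4@1, Job 5@9: d1:6  d2:6  d3:4  d4:4  d5:5  d6:5  d7:6  d8:6  d9:6  d10:2  d11:0 — peak 6.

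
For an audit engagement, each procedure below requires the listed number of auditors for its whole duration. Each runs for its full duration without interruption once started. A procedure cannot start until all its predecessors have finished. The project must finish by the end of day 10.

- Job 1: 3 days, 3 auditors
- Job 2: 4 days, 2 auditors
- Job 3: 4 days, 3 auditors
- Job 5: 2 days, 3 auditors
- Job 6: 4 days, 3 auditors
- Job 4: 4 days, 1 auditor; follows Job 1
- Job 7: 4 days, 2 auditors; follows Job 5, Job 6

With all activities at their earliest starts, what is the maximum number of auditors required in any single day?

Early-start schedule: Job 1@1, Job 2@1, Job 3@1, Job 5@1, Job 6@1, Job 4@4, Job 7@5.
Load per day: day 1: 14, day 2: 14, day 3: 11, day 4: 9, day 5: 3, day 6: 3, day 7: 3, day 8: 2, day 9: 0, day 10: 0.
Peak is 14.

14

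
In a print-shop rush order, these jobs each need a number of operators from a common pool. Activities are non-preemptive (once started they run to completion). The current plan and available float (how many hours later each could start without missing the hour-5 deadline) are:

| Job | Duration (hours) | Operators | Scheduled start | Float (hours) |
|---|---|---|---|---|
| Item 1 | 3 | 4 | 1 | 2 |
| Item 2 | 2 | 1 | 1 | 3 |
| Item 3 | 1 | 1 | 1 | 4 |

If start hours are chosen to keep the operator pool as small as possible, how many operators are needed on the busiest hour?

4

Early-start (Item 1@1, Item 2@1, Item 3@1) gives peak 6: h1:6  h2:5  h3:4  h4:0  h5:0.
Shift Item 2→4, Item 3→4.
Schedule Item 1@1, Item 2@4, Item 3@4: h1:4  h2:4  h3:4  h4:2  h5:1 — peak 4.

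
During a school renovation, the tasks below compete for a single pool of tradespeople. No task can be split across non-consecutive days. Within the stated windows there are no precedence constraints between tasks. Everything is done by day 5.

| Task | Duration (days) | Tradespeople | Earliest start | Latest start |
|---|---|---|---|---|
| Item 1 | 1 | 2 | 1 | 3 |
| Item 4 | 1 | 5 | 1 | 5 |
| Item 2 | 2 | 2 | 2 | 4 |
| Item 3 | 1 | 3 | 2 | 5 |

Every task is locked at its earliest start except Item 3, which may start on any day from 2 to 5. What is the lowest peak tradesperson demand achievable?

7

Item 3@2: d1:7  d2:5  d3:2  d4:0  d5:0 → peak 7
Item 3@3: d1:7  d2:2  d3:5  d4:0  d5:0 → peak 7
Item 3@4: d1:7  d2:2  d3:2  d4:3  d5:0 → peak 7
Item 3@5: d1:7  d2:2  d3:2  d4:0  d5:3 → peak 7
Best is Item 3@2, peak 7.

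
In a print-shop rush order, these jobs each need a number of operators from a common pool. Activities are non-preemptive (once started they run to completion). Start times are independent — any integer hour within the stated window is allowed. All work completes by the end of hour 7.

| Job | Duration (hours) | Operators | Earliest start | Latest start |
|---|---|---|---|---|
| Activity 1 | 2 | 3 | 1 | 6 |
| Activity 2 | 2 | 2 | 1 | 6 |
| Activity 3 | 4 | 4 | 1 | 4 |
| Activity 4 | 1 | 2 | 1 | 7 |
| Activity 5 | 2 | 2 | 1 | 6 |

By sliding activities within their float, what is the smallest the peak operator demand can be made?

Early-start (Activity 1@1, Activity 2@1, Activity 3@1, Activity 4@1, Activity 5@1) gives peak 13: h1:13  h2:11  h3:4  h4:4  h5:0  h6:0  h7:0.
Shift Activity 3→3, Activity 4→3, Activity 5→4.
Schedule Activity 1@1, Activity 2@1, Activity 3@3, Activity 4@3, Activity 5@4: h1:5  h2:5  h3:6  h4:6  h5:6  h6:4  h7:0 — peak 6.

6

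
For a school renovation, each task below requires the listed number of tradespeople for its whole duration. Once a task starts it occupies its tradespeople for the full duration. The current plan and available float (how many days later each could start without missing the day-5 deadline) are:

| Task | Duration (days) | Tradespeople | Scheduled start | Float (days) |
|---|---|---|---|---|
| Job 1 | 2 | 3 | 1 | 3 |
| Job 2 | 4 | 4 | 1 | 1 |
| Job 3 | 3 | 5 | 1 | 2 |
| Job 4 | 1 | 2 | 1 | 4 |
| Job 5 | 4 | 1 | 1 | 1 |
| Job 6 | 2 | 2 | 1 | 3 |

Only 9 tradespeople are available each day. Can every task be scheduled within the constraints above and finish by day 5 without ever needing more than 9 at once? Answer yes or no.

no

Total tradesperson-days = 47; over 5 days the average is 47/5 > 9, so some day must exceed 9.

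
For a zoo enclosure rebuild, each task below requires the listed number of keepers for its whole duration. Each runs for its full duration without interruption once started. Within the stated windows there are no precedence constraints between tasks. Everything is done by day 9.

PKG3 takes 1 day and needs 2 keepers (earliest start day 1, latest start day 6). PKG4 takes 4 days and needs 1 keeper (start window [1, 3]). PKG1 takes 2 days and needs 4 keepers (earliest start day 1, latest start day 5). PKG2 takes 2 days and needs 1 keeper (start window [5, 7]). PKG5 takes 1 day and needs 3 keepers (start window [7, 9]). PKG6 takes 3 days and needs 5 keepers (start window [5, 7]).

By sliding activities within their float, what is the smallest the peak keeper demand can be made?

6

Early-start (PKG3@1, PKG4@1, PKG1@1, PKG2@5, PKG5@7, PKG6@5) gives peak 8: d1:7  d2:5  d3:1  d4:1  d5:6  d6:6  d7:8  d8:0  d9:0.
Shift PKG1→2, PKG5→8.
Schedule PKG3@1, PKG4@1, PKG1@2, PKG2@5, PKG5@8, PKG6@5: d1:3  d2:5  d3:5  d4:1  d5:6  d6:6  d7:5  d8:3  d9:0 — peak 6.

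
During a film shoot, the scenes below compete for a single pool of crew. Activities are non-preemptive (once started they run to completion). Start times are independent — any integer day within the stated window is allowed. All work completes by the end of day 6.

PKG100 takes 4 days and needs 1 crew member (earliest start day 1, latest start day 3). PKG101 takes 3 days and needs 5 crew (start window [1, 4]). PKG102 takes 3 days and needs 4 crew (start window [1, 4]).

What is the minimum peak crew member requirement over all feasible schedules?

6

Early-start (PKG100@1, PKG101@1, PKG102@1) gives peak 10: d1:10  d2:10  d3:10  d4:1  d5:0  d6:0.
Shift PKG102→4.
Schedule PKG100@1, PKG101@1, PKG102@4: d1:6  d2:6  d3:6  d4:5  d5:4  d6:4 — peak 6.
Total crew member-days = 31 over 6 days ⇒ peak ≥ ⌈31/6⌉ = 6, so 6 is optimal.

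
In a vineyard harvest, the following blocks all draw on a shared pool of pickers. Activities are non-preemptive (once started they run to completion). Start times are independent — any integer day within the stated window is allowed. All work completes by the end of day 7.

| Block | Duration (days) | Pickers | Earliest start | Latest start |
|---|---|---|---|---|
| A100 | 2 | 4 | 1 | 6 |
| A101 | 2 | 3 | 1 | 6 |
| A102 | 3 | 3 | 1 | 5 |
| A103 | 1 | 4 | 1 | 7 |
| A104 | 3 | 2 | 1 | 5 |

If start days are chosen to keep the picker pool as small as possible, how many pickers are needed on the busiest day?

Early-start (A100@1, A101@1, A102@1, A103@1, A104@1) gives peak 16: d1:16  d2:12  d3:5  d4:0  d5:0  d6:0  d7:0.
Shift A101→3, A102→3, A103→6, A104→5.
Schedule A100@1, A101@3, A102@3, A103@6, A104@5: d1:4  d2:4  d3:6  d4:6  d5:5  d6:6  d7:2 — peak 6.

6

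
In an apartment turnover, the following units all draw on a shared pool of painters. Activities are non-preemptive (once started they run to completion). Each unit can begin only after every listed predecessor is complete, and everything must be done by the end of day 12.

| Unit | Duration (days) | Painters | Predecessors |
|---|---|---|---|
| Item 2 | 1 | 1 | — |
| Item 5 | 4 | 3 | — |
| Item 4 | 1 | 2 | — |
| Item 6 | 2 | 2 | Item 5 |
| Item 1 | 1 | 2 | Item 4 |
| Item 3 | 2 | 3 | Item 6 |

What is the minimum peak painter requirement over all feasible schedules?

3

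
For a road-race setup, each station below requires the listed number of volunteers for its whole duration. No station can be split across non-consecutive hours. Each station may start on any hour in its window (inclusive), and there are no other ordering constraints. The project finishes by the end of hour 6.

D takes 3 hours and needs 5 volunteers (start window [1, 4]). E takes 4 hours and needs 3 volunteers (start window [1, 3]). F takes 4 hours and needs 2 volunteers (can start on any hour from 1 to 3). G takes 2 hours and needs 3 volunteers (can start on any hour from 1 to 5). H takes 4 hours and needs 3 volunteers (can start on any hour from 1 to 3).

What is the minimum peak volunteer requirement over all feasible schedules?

Early-start (D@1, E@1, F@1, G@1, H@1) gives peak 16: h1:16  h2:16  h3:13  h4:8  h5:0  h6:0.
Shift H→3.
Schedule D@1, E@1, F@1, G@1, H@3: h1:13  h2:13  h3:13  h4:8  h5:3  h6:3 — peak 13.

13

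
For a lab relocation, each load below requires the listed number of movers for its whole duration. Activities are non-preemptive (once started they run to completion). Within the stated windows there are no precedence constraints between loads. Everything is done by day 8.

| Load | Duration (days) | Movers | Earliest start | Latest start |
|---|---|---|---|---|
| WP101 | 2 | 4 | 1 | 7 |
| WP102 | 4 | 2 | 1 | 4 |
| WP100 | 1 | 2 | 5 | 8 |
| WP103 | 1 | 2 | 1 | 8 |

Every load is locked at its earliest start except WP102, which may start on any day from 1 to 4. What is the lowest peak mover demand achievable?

WP102@1: d1:8  d2:6  d3:2  d4:2  d5:2  d6:0  d7:0  d8:0 → peak 8
WP102@2: d1:6  d2:6  d3:2  d4:2  d5:4  d6:0  d7:0  d8:0 → peak 6
WP102@3: d1:6  d2:4  d3:2  d4:2  d5:4  d6:2  d7:0  d8:0 → peak 6
WP102@4: d1:6  d2:4  d3:0  d4:2  d5:4  d6:2  d7:2  d8:0 → peak 6
Best is WP102@2, peak 6.

6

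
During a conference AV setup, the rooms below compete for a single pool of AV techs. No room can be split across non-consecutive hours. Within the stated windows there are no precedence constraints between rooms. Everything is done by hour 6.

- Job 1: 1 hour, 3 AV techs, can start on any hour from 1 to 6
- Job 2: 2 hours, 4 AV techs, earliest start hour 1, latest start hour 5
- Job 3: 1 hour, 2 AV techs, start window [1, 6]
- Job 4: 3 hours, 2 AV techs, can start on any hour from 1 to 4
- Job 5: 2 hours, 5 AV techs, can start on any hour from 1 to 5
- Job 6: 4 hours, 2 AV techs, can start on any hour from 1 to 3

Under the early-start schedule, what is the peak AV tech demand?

Early-start schedule: Job 1@1, Job 2@1, Job 3@1, Job 4@1, Job 5@1, Job 6@1.
Load per hour: hour 1: 18, hour 2: 13, hour 3: 4, hour 4: 2, hour 5: 0, hour 6: 0.
Peak is 18.

18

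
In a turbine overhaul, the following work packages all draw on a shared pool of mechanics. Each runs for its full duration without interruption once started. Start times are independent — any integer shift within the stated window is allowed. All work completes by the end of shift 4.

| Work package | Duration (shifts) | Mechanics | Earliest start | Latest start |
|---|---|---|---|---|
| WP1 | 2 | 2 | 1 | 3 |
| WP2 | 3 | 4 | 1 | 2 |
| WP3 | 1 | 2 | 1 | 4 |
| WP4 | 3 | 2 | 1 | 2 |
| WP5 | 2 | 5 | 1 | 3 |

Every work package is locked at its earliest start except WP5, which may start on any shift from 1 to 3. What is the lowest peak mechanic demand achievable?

11

WP5@1: s1:15  s2:13  s3:6  s4:0 → peak 15
WP5@2: s1:10  s2:13  s3:11  s4:0 → peak 13
WP5@3: s1:10  s2:8  s3:11  s4:5 → peak 11
Best is WP5@3, peak 11.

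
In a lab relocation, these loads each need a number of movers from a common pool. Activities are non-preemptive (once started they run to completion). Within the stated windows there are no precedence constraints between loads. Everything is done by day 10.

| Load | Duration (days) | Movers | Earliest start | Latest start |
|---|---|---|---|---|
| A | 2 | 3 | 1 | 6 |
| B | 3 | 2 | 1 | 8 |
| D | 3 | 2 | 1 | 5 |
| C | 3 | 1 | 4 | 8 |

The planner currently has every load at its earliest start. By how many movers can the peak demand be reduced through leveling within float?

Early-start peak: d1:7  d2:7  d3:4  d4:1  d5:1  d6:1  d7:0  d8:0  d9:0  d10:0 ⇒ 7.
Leveled (A@1, B@6, D@3, C@4): d1:3  d2:3  d3:2  d4:3  d5:3  d6:3  d7:2  d8:2  d9:0  d10:0 ⇒ 3.
Reduction 7 − 3 = 4.

4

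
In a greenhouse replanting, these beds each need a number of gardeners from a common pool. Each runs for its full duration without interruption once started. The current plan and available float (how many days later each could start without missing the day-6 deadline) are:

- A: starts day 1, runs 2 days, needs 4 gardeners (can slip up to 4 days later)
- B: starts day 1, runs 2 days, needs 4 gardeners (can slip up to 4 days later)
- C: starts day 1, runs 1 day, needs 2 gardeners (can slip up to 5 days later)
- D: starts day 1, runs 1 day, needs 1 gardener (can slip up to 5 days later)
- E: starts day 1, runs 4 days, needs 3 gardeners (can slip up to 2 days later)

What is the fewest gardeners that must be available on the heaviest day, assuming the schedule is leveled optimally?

Early-start (A@1, B@1, C@1, D@1, E@1) gives peak 14: d1:14  d2:11  d3:3  d4:3  d5:0  d6:0.
Shift B→3, E→2.
Schedule A@1, B@3, C@1, D@1, E@2: d1:7  d2:7  d3:7  d4:7  d5:3  d6:0 — peak 7.

7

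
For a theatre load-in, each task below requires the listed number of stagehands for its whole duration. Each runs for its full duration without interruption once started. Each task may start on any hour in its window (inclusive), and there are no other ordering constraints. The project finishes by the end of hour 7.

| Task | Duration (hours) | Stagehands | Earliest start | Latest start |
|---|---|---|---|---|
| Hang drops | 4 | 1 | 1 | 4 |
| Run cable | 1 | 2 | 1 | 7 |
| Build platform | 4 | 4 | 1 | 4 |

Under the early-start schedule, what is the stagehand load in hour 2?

5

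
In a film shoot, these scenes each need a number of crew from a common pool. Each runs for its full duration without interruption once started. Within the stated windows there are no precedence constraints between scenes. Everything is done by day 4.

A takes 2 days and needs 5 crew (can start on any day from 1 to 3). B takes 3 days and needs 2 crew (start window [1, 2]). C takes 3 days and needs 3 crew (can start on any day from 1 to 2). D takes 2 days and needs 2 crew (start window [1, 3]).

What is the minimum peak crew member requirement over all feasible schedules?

10

Early-start (A@1, B@1, C@1, D@1) gives peak 12: d1:12  d2:12  d3:5  d4:0.
Shift D→3.
Schedule A@1, B@1, C@1, D@3: d1:10  d2:10  d3:7  d4:2 — peak 10.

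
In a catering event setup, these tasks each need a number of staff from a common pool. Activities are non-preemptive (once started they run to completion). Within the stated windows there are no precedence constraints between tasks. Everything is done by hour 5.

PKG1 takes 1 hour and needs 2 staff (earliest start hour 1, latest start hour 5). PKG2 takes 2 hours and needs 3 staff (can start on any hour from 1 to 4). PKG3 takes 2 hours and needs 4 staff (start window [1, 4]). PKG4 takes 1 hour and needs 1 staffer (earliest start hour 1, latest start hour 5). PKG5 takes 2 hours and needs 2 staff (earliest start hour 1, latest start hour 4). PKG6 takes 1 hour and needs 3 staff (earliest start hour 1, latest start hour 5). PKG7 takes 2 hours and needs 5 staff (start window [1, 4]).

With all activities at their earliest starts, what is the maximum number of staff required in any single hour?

20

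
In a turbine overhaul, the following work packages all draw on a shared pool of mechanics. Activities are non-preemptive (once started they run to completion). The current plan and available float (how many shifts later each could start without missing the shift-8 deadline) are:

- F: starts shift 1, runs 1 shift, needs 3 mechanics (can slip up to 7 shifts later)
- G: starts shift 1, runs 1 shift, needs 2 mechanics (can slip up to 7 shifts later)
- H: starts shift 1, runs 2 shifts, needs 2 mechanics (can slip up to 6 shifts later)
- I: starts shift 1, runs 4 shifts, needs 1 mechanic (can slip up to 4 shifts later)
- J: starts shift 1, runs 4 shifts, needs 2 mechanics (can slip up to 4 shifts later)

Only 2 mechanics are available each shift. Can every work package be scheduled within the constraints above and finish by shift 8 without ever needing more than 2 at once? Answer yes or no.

Total mechanic-shifts = 21; over 8 shifts the average is 21/8 > 2, so some shift must exceed 2.

no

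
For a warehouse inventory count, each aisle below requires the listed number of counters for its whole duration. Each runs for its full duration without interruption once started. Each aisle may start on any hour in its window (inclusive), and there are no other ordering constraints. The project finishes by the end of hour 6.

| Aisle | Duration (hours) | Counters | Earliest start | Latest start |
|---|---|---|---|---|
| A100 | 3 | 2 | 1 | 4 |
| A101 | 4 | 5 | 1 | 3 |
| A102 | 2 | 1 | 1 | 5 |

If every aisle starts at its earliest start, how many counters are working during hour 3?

7

At early start, hour 3 has: A100, A101.
Demand: 2 + 5 = 7.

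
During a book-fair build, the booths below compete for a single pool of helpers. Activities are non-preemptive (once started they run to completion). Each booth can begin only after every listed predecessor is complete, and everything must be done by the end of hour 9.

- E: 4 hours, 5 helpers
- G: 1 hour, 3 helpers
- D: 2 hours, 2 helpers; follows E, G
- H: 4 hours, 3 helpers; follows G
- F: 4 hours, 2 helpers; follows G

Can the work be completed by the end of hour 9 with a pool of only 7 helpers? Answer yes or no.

Schedule E@1, G@5, D@6, H@6, F@6: h1:5  h2:5  h3:5  h4:5  h5:3  h6:7  h7:7  h8:5  h9:5 — peak 7 ≤ 7.

yes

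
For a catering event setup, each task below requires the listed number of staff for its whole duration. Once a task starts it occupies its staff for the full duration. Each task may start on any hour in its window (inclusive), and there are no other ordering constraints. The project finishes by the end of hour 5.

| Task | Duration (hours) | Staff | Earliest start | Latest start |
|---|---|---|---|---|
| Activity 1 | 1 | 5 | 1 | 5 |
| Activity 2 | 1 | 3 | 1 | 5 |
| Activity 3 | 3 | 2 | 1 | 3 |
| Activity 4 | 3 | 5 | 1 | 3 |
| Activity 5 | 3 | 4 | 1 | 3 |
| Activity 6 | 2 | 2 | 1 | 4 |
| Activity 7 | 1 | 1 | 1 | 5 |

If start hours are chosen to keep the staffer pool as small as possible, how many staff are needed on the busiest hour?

Early-start (Activity 1@1, Activity 2@1, Activity 3@1, Activity 4@1, Activity 5@1, Activity 6@1, Activity 7@1) gives peak 22: h1:22  h2:13  h3:11  h4:0  h5:0.
Shift Activity 4→2, Activity 5→2, Activity 6→4.
Schedule Activity 1@1, Activity 2@1, Activity 3@1, Activity 4@2, Activity 5@2, Activity 6@4, Activity 7@1: h1:11  h2:11  h3:11  h4:11  h5:2 — peak 11.

11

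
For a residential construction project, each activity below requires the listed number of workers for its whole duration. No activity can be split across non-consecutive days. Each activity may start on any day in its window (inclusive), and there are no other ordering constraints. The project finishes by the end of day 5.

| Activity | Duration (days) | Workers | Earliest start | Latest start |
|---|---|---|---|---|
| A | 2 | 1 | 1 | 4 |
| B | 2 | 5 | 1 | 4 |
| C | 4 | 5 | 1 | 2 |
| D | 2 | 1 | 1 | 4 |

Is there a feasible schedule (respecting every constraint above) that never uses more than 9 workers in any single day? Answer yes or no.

no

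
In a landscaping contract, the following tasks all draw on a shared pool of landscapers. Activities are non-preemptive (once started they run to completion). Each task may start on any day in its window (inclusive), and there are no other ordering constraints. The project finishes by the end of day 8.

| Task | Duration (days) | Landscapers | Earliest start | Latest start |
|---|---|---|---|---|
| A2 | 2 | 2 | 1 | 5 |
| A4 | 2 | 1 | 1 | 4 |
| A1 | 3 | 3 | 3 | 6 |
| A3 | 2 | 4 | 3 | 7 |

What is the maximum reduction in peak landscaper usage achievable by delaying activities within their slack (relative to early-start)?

Early-start peak: d1:3  d2:3  d3:7  d4:7  d5:3  d6:0  d7:0  d8:0 ⇒ 7.
Leveled (A2@1, A4@1, A1@3, A3@6): d1:3  d2:3  d3:3  d4:3  d5:3  d6:4  d7:4  d8:0 ⇒ 4.
Reduction 7 − 4 = 3.

3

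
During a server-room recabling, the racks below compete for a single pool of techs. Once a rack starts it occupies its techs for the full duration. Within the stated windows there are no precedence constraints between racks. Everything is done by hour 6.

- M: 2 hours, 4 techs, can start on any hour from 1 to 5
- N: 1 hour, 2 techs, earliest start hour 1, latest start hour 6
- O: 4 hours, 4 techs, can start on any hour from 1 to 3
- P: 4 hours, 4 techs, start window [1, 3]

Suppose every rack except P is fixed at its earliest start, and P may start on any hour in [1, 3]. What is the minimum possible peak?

10

P@1: h1:14  h2:12  h3:8  h4:8  h5:0  h6:0 → peak 14
P@2: h1:10  h2:12  h3:8  h4:8  h5:4  h6:0 → peak 12
P@3: h1:10  h2:8  h3:8  h4:8  h5:4  h6:4 → peak 10
Best is P@3, peak 10.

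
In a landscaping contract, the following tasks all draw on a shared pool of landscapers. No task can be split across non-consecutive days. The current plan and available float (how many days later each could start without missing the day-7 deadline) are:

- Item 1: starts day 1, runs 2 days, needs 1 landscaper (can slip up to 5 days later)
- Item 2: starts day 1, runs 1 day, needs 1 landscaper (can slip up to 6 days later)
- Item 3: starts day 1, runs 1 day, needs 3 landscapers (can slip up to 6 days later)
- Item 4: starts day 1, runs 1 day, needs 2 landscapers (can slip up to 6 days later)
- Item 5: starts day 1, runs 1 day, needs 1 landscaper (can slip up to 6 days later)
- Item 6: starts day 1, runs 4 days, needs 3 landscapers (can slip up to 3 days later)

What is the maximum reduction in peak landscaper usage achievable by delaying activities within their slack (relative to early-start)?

Early-start peak: d1:11  d2:4  d3:3  d4:3  d5:0  d6:0  d7:0 ⇒ 11.
Leveled (Item 1@1, Item 2@1, Item 3@3, Item 4@2, Item 5@1, Item 6@4): d1:3  d2:3  d3:3  d4:3  d5:3  d6:3  d7:3 ⇒ 3.
Reduction 11 − 3 = 8.

8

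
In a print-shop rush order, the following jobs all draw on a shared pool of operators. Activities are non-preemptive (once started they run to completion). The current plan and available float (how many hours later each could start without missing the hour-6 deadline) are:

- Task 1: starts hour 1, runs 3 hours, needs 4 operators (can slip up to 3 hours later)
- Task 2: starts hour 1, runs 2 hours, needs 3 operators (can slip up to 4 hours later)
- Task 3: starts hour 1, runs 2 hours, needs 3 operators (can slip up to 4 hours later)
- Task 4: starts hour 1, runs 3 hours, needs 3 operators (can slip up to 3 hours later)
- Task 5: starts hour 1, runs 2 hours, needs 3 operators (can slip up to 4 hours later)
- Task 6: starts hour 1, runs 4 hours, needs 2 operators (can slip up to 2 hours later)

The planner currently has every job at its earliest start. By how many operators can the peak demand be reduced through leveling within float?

9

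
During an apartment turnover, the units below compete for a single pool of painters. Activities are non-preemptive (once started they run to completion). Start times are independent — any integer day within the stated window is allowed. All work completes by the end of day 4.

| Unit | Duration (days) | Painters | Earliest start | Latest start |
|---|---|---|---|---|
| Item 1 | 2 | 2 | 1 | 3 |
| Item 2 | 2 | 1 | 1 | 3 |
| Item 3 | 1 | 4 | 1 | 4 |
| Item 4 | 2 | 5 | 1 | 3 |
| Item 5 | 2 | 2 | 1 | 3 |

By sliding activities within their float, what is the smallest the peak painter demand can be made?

Early-start (Item 1@1, Item 2@1, Item 3@1, Item 4@1, Item 5@1) gives peak 14: d1:14  d2:10  d3:0  d4:0.
Shift Item 4→3, Item 5→2.
Schedule Item 1@1, Item 2@1, Item 3@1, Item 4@3, Item 5@2: d1:7  d2:5  d3:7  d4:5 — peak 7.

7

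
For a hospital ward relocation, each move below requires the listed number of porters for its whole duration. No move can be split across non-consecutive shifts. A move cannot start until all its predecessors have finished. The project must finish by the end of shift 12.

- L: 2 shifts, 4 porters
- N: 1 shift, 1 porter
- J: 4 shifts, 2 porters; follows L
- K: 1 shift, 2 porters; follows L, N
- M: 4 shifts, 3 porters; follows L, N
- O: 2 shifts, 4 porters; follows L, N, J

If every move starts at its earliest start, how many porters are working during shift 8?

At early start, shift 8 has: O.
Demand: 4 = 4.

4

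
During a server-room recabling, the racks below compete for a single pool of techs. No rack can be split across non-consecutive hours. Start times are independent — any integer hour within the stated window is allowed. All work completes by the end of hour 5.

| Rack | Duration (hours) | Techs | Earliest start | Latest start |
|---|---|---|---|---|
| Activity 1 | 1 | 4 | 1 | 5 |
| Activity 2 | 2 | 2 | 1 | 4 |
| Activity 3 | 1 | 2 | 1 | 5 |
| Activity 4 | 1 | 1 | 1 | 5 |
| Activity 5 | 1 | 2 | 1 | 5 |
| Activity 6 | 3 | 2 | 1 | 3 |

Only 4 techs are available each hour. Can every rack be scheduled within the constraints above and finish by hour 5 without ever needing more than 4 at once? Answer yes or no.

yes

Schedule Activity 1@1, Activity 2@2, Activity 3@2, Activity 4@4, Activity 5@5, Activity 6@3: h1:4  h2:4  h3:4  h4:3  h5:4 — peak 4 ≤ 4.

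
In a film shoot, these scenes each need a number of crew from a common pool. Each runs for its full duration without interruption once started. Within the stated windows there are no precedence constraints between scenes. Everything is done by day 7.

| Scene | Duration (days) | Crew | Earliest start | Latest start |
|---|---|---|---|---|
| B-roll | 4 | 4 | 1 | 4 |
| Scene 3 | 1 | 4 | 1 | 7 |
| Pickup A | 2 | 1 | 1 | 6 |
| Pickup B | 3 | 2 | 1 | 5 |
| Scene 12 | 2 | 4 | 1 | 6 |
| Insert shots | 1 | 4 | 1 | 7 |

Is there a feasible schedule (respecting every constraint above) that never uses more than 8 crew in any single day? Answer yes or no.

yes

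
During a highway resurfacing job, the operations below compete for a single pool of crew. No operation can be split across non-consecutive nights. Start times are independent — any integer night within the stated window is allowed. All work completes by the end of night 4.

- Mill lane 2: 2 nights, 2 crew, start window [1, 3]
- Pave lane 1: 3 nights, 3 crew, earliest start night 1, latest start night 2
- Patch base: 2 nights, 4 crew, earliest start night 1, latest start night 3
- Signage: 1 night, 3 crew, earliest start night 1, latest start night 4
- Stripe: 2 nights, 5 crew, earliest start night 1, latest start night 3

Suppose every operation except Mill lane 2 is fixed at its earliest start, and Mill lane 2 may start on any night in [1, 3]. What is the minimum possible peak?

15

Mill lane 2@1: n1:17  n2:14  n3:3  n4:0 → peak 17
Mill lane 2@2: n1:15  n2:14  n3:5  n4:0 → peak 15
Mill lane 2@3: n1:15  n2:12  n3:5  n4:2 → peak 15
Best is Mill lane 2@2, peak 15.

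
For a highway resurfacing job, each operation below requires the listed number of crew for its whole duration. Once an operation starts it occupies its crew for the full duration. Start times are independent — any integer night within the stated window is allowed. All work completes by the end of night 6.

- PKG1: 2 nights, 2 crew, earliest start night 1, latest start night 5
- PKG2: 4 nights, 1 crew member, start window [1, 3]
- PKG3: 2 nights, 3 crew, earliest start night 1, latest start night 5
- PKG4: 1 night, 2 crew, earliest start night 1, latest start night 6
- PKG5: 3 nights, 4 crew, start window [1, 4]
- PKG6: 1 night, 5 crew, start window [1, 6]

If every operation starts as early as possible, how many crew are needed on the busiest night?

17

Early-start schedule: PKG1@1, PKG2@1, PKG3@1, PKG4@1, PKG5@1, PKG6@1.
Load per night: night 1: 17, night 2: 10, night 3: 5, night 4: 1, night 5: 0, night 6: 0.
Peak is 17.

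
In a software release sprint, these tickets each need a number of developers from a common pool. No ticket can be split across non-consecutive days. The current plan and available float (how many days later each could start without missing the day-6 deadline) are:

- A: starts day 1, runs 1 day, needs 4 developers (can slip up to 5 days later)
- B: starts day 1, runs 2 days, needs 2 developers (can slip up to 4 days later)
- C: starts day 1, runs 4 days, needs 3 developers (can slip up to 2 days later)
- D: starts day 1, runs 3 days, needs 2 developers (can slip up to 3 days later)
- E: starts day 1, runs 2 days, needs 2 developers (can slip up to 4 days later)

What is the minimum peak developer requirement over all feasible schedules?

Early-start (A@1, B@1, C@1, D@1, E@1) gives peak 13: d1:13  d2:9  d3:5  d4:3  d5:0  d6:0.
Shift C→3, D→2, E→5.
Schedule A@1, B@1, C@3, D@2, E@5: d1:6  d2:4  d3:5  d4:5  d5:5  d6:5 — peak 6.

6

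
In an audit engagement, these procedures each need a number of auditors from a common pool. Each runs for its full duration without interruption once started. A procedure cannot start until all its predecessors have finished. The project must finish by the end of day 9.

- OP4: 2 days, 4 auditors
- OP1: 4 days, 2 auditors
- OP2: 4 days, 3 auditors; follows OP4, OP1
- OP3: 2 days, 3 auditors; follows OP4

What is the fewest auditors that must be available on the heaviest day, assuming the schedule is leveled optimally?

6

Schedule OP4@1, OP1@1, OP2@5, OP3@3: d1:6  d2:6  d3:5  d4:5  d5:3  d6:3  d7:3  d8:3  d9:0 — peak 6.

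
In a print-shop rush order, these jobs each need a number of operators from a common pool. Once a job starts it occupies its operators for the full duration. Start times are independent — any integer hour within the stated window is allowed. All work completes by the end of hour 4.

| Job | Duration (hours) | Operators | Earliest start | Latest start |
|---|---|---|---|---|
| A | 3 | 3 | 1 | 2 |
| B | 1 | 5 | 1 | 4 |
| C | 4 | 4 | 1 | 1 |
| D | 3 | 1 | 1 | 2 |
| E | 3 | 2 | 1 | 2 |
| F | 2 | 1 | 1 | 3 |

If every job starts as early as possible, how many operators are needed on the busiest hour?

Early-start schedule: A@1, B@1, C@1, D@1, E@1, F@1.
Load per hour: hour 1: 16, hour 2: 11, hour 3: 10, hour 4: 4.
Peak is 16.

16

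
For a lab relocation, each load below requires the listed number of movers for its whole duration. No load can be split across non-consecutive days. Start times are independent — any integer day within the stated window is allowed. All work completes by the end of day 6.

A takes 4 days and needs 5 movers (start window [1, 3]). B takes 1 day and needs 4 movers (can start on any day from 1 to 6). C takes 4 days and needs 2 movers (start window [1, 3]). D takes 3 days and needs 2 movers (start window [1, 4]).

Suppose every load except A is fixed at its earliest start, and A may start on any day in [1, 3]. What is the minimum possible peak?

9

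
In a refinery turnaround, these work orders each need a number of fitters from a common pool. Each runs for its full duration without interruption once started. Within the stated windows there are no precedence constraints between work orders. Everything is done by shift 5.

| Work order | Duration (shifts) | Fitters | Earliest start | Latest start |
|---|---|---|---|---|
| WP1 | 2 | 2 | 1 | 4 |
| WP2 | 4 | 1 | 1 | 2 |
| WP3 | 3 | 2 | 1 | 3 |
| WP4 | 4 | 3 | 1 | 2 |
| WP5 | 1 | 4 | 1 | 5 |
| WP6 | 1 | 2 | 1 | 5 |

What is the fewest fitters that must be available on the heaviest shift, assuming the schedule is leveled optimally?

7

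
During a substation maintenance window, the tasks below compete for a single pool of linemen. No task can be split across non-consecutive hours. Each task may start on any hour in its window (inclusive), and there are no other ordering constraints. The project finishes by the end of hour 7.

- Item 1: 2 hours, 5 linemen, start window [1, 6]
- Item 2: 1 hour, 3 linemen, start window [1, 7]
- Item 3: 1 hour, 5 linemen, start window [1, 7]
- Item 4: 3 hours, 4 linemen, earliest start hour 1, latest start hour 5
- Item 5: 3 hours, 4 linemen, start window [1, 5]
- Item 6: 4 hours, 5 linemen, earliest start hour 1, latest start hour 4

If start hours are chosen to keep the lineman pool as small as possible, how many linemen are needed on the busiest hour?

Early-start (Item 1@1, Item 2@1, Item 3@1, Item 4@1, Item 5@1, Item 6@1) gives peak 26: h1:26  h2:18  h3:13  h4:5  h5:0  h6:0  h7:0.
Shift Item 3→3, Item 4→2, Item 5→5, Item 6→4.
Schedule Item 1@1, Item 2@1, Item 3@3, Item 4@2, Item 5@5, Item 6@4: h1:8  h2:9  h3:9  h4:9  h5:9  h6:9  h7:9 — peak 9.
Total lineman-hours = 62 over 7 hours ⇒ peak ≥ ⌈62/7⌉ = 9, so 9 is optimal.

9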